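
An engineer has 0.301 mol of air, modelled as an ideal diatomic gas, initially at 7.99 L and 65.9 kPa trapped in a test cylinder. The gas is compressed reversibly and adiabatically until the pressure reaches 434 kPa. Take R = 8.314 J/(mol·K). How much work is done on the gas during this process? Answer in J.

T₁ = P₁V₁/(nR) = 65.9×7.99/(0.301×8.314) = 210 K.
Adiabatic: T₂/T₁ = (P₂/P₁)^((γ−1)/γ) ⇒ T₂ = 210×(6.59)^0.286 = 361 K; V₂ = 2.08 L.
ΔU = nCvΔT = 0.301×20.8×(361−210) = 939 J.
Q = 0 for an adiabatic process, so W = −ΔU = -939 J.
Work done on the gas = −W_by = 939 J.

939 J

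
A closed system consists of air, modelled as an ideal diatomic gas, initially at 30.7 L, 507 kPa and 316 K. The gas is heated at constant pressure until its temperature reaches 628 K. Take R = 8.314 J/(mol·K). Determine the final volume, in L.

61.0 L

Isobaric: P stays 507 kPa; V/T = const ⇒ T₂ = 628 K, V₂ = 61.0 L.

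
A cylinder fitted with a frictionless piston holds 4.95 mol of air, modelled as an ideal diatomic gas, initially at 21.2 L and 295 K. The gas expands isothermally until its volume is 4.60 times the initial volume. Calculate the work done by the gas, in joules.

18500 J

P₁ = nRT₁/V₁ = 4.95×8.314×295/21.2 = 573 kPa.
Isothermal: T stays 295 K; PV = const ⇒ V₂ = 97.5 L, P₂ = 124 kPa.
W = nRT ln(V₂/V₁) = 4.95×8.314×295×ln(4.60) = 18500 J.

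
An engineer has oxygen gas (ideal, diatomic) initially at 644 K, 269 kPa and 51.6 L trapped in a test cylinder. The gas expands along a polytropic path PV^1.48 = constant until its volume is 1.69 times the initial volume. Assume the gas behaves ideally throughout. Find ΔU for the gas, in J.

n = P₁V₁/(RT₁) = 269×51.6/(8.314×644) = 2.59 mol.
Polytropic n=1.48: T₂ = T₁(V₁/V₂)^(n−1) = 644×(0.592)^0.48 = 501 K; P₂ = P₁(V₁/V₂)^n = 124 kPa.
For an ideal gas ΔU = nCvΔT with Cv = (5/2)R = 20.8 J/(mol·K).
ΔU = 2.59×20.8×(501−644) = -7730 J.

-7730 J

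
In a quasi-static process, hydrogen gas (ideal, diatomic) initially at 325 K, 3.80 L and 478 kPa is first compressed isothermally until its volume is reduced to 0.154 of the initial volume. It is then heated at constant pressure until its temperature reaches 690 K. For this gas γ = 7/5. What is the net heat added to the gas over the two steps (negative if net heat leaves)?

n = P₁V₁/(RT₁) = 478×3.80/(8.314×325) = 0.672 mol.
Step 1 — Isothermal: T stays 325 K; PV = const ⇒ V₂ = 0.585 L, P₂ = 3100 kPa.
ΔU = 0 (ideal gas, T constant).
W = nRT ln(V₂/V₁) = 0.672×8.314×325×ln(0.154) = -3400 J.
Q = ΔU + W = -3400 J.
State after step 1: P = 3100 kPa, V = 0.585 L, T = 325 K.
Step 2 — Isobaric: P stays 3100 kPa; V/T = const ⇒ T₂ = 690 K, V₂ = 1.24 L.
W = PΔV = 3100×(1.24−0.585) kPa·L = 2040 J.
ΔU = nCvΔT = 0.672×20.8×(690−325) = 5100 J.
Q = ΔU + W = nCpΔT = 7140 J.
Net over both steps: W = -1360 J, Q = 3740 J, ΔU = 5100 J.

3740 J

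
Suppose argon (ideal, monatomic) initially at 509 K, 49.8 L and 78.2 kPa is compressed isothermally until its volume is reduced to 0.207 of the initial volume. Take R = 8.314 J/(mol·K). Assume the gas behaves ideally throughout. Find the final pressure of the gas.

Isothermal: T stays 509 K; PV = const ⇒ V₂ = 10.3 L, P₂ = 378 kPa.

378 kPa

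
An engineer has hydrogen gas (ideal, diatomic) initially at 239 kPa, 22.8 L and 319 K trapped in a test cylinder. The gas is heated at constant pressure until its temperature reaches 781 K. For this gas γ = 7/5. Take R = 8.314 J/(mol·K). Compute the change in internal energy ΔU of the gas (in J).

n = P₁V₁/(RT₁) = 239×22.8/(8.314×319) = 2.05 mol.
Isobaric: P stays 239 kPa; V/T = const ⇒ T₂ = 781 K, V₂ = 55.8 L.
For an ideal gas ΔU = nCvΔT with Cv = (5/2)R = 20.8 J/(mol·K).
ΔU = 2.05×20.8×(781−319) = 19700 J.

19700 J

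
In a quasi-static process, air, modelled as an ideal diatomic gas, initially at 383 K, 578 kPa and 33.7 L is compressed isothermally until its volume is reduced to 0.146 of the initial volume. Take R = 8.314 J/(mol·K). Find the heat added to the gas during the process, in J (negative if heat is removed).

-37500 J

n = P₁V₁/(RT₁) = 578×33.7/(8.314×383) = 6.12 mol.
Isothermal: T stays 383 K; PV = const ⇒ V₂ = 4.92 L, P₂ = 3960 kPa.
ΔU = 0 (ideal gas, T constant).
W = nRT ln(V₂/V₁) = 6.12×8.314×383×ln(0.146) = -37500 J.
Q = ΔU + W = -37500 J.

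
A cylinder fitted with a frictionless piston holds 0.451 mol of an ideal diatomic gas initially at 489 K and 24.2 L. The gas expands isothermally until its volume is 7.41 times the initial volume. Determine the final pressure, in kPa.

10.2 kPa

P₁ = nRT₁/V₁ = 0.451×8.314×489/24.2 = 75.8 kPa.
Isothermal: T stays 489 K; PV = const ⇒ V₂ = 179 L, P₂ = 10.2 kPa.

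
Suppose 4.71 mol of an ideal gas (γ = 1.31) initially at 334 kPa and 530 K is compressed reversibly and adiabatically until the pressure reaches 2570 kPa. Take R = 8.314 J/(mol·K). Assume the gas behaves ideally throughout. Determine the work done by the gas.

-41600 J

V₁ = nRT₁/P₁ = 4.71×8.314×530/334 = 62.1 L.
Adiabatic: T₂/T₁ = (P₂/P₁)^((γ−1)/γ) ⇒ T₂ = 530×(7.69)^0.237 = 859 K; V₂ = 13.1 L.
ΔU = nCvΔT = 4.71×26.8×(859−530) = 41600 J.
Q = 0 for an adiabatic process, so W = −ΔU = -41600 J.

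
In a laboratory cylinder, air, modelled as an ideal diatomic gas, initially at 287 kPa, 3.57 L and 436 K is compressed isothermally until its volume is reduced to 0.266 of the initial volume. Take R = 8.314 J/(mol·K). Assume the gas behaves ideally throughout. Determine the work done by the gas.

-1360 J

n = P₁V₁/(RT₁) = 287×3.57/(8.314×436) = 0.283 mol.
Isothermal: T stays 436 K; PV = const ⇒ V₂ = 0.950 L, P₂ = 1080 kPa.
W = nRT ln(V₂/V₁) = 0.283×8.314×436×ln(0.266) = -1360 J.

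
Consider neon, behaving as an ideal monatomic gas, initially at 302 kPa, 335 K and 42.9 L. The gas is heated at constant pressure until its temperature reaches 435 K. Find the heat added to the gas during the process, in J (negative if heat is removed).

9670 J

n = P₁V₁/(RT₁) = 302×42.9/(8.314×335) = 4.65 mol.
Isobaric: P stays 302 kPa; V/T = const ⇒ T₂ = 435 K, V₂ = 55.7 L.
W = PΔV = 302×(55.7−42.9) kPa·L = 3870 J.
ΔU = nCvΔT = 4.65×12.5×(435−335) = 5800 J.
Q = ΔU + W = nCpΔT = 9670 J.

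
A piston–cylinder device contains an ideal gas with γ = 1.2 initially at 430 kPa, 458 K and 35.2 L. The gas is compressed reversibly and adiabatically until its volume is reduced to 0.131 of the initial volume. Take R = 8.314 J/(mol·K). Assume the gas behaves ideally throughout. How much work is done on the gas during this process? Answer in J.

38000 J

n = P₁V₁/(RT₁) = 430×35.2/(8.314×458) = 3.97 mol.
Adiabatic: TV^(γ−1) = const ⇒ T₂ = 458×(7.63)^0.200 = 688 K; PV^γ = const ⇒ P₂ = 4930 kPa.
ΔU = nCvΔT = 3.97×41.6×(688−458) = 38000 J.
Q = 0 for an adiabatic process, so W = −ΔU = -38000 J.
Work done on the gas = −W_by = 38000 J.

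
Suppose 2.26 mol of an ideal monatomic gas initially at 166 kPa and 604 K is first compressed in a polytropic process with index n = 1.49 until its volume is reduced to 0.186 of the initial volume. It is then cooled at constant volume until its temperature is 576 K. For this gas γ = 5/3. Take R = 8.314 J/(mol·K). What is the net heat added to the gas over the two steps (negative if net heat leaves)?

-30400 J

V₁ = nRT₁/P₁ = 2.26×8.314×604/166 = 68.4 L.
Step 1 — Polytropic n=1.49: T₂ = T₁(V₁/V₂)^(n−1) = 604×(5.38)^0.49 = 1380 K; P₂ = P₁(V₁/V₂)^n = 2030 kPa.
W = (P₁V₁−P₂V₂)/(n−1) = (166×68.4−2030×12.7)/0.49 = -29600 J.
ΔU = nCvΔT = 2.26×12.5×(1380−604) = 21800 J.
Q = ΔU + W = -7860 J.
State after step 1: P = 2030 kPa, V = 12.7 L, T = 1380 K.
Step 2 — Isochoric: V stays 12.7 L; P/T = const ⇒ T₂ = 576 K, P₂ = 851 kPa.
W = 0 (no volume change).
ΔU = nCvΔT = 2.26×12.5×(576−1380) = -22600 J.
Q = ΔU = -22600 J.
Net over both steps: W = -29600 J, Q = -30400 J, ΔU = -789 J.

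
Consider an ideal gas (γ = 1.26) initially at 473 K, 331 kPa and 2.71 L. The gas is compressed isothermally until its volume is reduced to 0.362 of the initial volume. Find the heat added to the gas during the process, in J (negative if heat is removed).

-911 J

n = P₁V₁/(RT₁) = 331×2.71/(8.314×473) = 0.228 mol.
Isothermal: T stays 473 K; PV = const ⇒ V₂ = 0.981 L, P₂ = 914 kPa.
ΔU = 0 (ideal gas, T constant).
W = nRT ln(V₂/V₁) = 0.228×8.314×473×ln(0.362) = -911 J.
Q = ΔU + W = -911 J.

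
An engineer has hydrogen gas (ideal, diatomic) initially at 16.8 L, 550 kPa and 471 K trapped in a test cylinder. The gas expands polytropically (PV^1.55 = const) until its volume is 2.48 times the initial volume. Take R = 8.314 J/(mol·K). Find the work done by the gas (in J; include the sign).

n = P₁V₁/(RT₁) = 550×16.8/(8.314×471) = 2.36 mol.
Polytropic n=1.55: T₂ = T₁(V₁/V₂)^(n−1) = 471×(0.403)^0.55 = 286 K; P₂ = P₁(V₁/V₂)^n = 135 kPa.
W = (P₁V₁−P₂V₂)/(n−1) = (550×16.8−135×41.7)/0.55 = 6610 J.

6610 J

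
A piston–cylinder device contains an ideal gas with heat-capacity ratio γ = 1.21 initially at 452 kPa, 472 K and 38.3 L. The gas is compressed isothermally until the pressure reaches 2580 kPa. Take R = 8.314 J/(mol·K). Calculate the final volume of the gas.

Isothermal: T stays 472 K; PV = const ⇒ V₂ = 6.71 L, P₂ = 2580 kPa.

6.71 L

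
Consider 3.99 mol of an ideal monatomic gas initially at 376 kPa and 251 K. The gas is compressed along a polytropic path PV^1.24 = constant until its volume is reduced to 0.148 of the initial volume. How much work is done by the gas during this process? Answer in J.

V₁ = nRT₁/P₁ = 3.99×8.314×251/376 = 22.1 L.
Polytropic n=1.24: T₂ = T₁(V₁/V₂)^(n−1) = 251×(6.76)^0.24 = 397 K; P₂ = P₁(V₁/V₂)^n = 4020 kPa.
W = (P₁V₁−P₂V₂)/(n−1) = (376×22.1−4020×3.28)/0.24 = -20200 J.

-20200 J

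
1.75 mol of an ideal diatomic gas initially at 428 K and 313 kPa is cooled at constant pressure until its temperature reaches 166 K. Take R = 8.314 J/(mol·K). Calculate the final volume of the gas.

V₁ = nRT₁/P₁ = 1.75×8.314×428/313 = 19.9 L.
Isobaric: P stays 313 kPa; V/T = const ⇒ T₂ = 166 K, V₂ = 7.72 L.

7.72 L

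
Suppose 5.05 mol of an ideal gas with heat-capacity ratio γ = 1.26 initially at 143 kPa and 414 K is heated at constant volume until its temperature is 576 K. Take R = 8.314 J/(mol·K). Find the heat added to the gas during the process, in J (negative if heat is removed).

26200 J

V₁ = nRT₁/P₁ = 5.05×8.314×414/143 = 122 L.
Isochoric: V stays 122 L; P/T = const ⇒ T₂ = 576 K, P₂ = 199 kPa.
W = 0 (no volume change).
ΔU = nCvΔT = 5.05×32.0×(576−414) = 26200 J.
Q = ΔU = 26200 J.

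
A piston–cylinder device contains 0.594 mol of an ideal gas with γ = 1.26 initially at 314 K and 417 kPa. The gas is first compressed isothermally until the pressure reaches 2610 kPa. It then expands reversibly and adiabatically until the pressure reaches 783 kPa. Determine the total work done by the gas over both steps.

-1530 J

V₁ = nRT₁/P₁ = 0.594×8.314×314/417 = 3.72 L.
Step 1 — Isothermal: T stays 314 K; PV = const ⇒ V₂ = 0.594 L, P₂ = 2610 kPa.
ΔU = 0 (ideal gas, T constant).
W = nRT ln(V₂/V₁) = 0.594×8.314×314×ln(0.160) = -2840 J.
Q = ΔU + W = -2840 J.
State after step 1: P = 2610 kPa, V = 0.594 L, T = 314 K.
Step 2 — Adiabatic: T₂/T₁ = (P₂/P₁)^((γ−1)/γ) ⇒ T₂ = 314×(0.300)^0.206 = 245 K; V₂ = 1.54 L.
ΔU = nCvΔT = 0.594×32.0×(245−314) = -1310 J.
Q = 0 for an adiabatic process, so W = −ΔU = 1310 J.
Net over both steps: W = -1530 J, Q = -2840 J, ΔU = -1310 J.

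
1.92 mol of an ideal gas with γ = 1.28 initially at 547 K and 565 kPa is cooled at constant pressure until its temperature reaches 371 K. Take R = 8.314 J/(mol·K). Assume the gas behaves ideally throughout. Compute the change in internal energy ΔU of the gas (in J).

V₁ = nRT₁/P₁ = 1.92×8.314×547/565 = 15.5 L.
Isobaric: P stays 565 kPa; V/T = const ⇒ T₂ = 371 K, V₂ = 10.5 L.
For an ideal gas ΔU = nCvΔT with Cv = R/(γ−1) = 29.7 J/(mol·K).
ΔU = 1.92×29.7×(371−547) = -10000 J.

-10000 J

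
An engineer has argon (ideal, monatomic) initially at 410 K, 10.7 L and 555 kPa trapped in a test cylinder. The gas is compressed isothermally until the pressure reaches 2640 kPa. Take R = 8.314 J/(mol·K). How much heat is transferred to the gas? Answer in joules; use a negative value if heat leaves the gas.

-9260 J

n = P₁V₁/(RT₁) = 555×10.7/(8.314×410) = 1.74 mol.
Isothermal: T stays 410 K; PV = const ⇒ V₂ = 2.25 L, P₂ = 2640 kPa.
ΔU = 0 (ideal gas, T constant).
W = nRT ln(V₂/V₁) = 1.74×8.314×410×ln(0.210) = -9260 J.
Q = ΔU + W = -9260 J.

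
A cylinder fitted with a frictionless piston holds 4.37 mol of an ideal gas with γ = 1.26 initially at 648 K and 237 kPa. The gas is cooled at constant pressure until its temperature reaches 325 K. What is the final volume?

V₁ = nRT₁/P₁ = 4.37×8.314×648/237 = 99.3 L.
Isobaric: P stays 237 kPa; V/T = const ⇒ T₂ = 325 K, V₂ = 49.8 L.

49.8 L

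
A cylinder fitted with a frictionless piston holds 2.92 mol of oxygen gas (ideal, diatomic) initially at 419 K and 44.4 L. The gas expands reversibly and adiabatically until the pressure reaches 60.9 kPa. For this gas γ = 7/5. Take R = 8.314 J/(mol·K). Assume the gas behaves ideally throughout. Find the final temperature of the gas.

287 K

P₁ = nRT₁/V₁ = 2.92×8.314×419/44.4 = 229 kPa.
Adiabatic: T₂/T₁ = (P₂/P₁)^((γ−1)/γ) ⇒ T₂ = 419×(0.266)^0.286 = 287 K; V₂ = 114 L.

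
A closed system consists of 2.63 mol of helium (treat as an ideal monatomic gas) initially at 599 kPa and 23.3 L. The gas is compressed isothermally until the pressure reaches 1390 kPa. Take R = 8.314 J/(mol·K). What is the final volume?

10.0 L

T₁ = P₁V₁/(nR) = 599×23.3/(2.63×8.314) = 638 K.
Isothermal: T stays 638 K; PV = const ⇒ V₂ = 10.0 L, P₂ = 1390 kPa.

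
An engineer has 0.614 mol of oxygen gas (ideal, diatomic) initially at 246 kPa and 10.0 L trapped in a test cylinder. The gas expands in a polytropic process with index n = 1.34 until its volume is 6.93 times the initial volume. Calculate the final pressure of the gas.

18.4 kPa

T₁ = P₁V₁/(nR) = 246×10.0/(0.614×8.314) = 482 K.
Polytropic n=1.34: T₂ = T₁(V₁/V₂)^(n−1) = 482×(0.144)^0.34 = 250 K; P₂ = P₁(V₁/V₂)^n = 18.4 kPa.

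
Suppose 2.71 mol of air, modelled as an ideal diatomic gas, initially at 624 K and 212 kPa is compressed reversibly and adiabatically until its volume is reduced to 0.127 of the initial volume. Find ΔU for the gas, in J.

V₁ = nRT₁/P₁ = 2.71×8.314×624/212 = 66.3 L.
Adiabatic: TV^(γ−1) = const ⇒ T₂ = 624×(7.87)^0.400 = 1420 K; PV^γ = const ⇒ P₂ = 3810 kPa.
For an ideal gas ΔU = nCvΔT with Cv = (5/2)R = 20.8 J/(mol·K).
ΔU = 2.71×20.8×(1420−624) = 45100 J.

45100 J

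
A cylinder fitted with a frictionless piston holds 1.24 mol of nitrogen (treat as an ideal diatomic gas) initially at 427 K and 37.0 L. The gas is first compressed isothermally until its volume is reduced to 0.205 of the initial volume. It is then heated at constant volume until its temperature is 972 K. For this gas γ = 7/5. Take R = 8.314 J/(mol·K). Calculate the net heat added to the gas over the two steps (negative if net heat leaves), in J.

7070 J

P₁ = nRT₁/V₁ = 1.24×8.314×427/37.0 = 119 kPa.
Step 1 — Isothermal: T stays 427 K; PV = const ⇒ V₂ = 7.58 L, P₂ = 580 kPa.
ΔU = 0 (ideal gas, T constant).
W = nRT ln(V₂/V₁) = 1.24×8.314×427×ln(0.205) = -6980 J.
Q = ΔU + W = -6980 J.
State after step 1: P = 580 kPa, V = 7.58 L, T = 427 K.
Step 2 — Isochoric: V stays 7.58 L; P/T = const ⇒ T₂ = 972 K, P₂ = 1320 kPa.
W = 0 (no volume change).
ΔU = nCvΔT = 1.24×20.8×(972−427) = 14000 J.
Q = ΔU = 14000 J.
Net over both steps: W = -6980 J, Q = 7070 J, ΔU = 14000 J.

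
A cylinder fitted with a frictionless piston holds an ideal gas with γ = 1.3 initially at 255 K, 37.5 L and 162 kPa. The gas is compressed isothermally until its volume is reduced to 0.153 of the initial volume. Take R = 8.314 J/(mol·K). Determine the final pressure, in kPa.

1060 kPa

Isothermal: T stays 255 K; PV = const ⇒ V₂ = 5.74 L, P₂ = 1060 kPa.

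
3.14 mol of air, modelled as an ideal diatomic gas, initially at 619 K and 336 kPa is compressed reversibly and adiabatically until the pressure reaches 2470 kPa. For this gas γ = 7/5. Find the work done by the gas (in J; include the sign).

V₁ = nRT₁/P₁ = 3.14×8.314×619/336 = 48.1 L.
Adiabatic: T₂/T₁ = (P₂/P₁)^((γ−1)/γ) ⇒ T₂ = 619×(7.35)^0.286 = 1090 K; V₂ = 11.6 L.
ΔU = nCvΔT = 3.14×20.8×(1090−619) = 31000 J.
Q = 0 for an adiabatic process, so W = −ΔU = -31000 J.

-31000 J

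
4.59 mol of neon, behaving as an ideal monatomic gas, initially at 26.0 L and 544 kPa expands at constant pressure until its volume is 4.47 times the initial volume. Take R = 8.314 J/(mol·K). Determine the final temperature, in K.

T₁ = P₁V₁/(nR) = 544×26.0/(4.59×8.314) = 371 K.
Isobaric: P stays 544 kPa; V/T = const ⇒ T₂ = 1660 K, V₂ = 116 L.

1660 K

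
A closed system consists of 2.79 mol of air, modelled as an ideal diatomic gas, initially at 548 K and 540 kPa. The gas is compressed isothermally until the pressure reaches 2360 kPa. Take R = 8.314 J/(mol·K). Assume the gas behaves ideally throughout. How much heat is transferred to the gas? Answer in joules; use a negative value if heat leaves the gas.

V₁ = nRT₁/P₁ = 2.79×8.314×548/540 = 23.5 L.
Isothermal: T stays 548 K; PV = const ⇒ V₂ = 5.39 L, P₂ = 2360 kPa.
ΔU = 0 (ideal gas, T constant).
W = nRT ln(V₂/V₁) = 2.79×8.314×548×ln(0.229) = -18700 J.
Q = ΔU + W = -18700 J.

-18700 J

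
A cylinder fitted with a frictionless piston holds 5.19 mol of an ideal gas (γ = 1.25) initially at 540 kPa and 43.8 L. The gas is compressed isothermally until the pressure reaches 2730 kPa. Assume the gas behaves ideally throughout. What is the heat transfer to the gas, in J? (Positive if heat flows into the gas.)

T₁ = P₁V₁/(nR) = 540×43.8/(5.19×8.314) = 548 K.
Isothermal: T stays 548 K; PV = const ⇒ V₂ = 8.66 L, P₂ = 2730 kPa.
ΔU = 0 (ideal gas, T constant).
W = nRT ln(V₂/V₁) = 5.19×8.314×548×ln(0.198) = -38300 J.
Q = ΔU + W = -38300 J.

-38300 J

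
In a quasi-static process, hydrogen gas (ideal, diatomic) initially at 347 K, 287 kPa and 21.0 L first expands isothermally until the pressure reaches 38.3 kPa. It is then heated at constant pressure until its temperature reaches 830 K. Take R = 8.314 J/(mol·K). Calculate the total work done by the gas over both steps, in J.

n = P₁V₁/(RT₁) = 287×21.0/(8.314×347) = 2.09 mol.
Step 1 — Isothermal: T stays 347 K; PV = const ⇒ V₂ = 157 L, P₂ = 38.3 kPa.
ΔU = 0 (ideal gas, T constant).
W = nRT ln(V₂/V₁) = 2.09×8.314×347×ln(7.49) = 12100 J.
Q = ΔU + W = 12100 J.
State after step 1: P = 38.3 kPa, V = 157 L, T = 347 K.
Step 2 — Isobaric: P stays 38.3 kPa; V/T = const ⇒ T₂ = 830 K, V₂ = 376 L.
W = PΔV = 38.3×(376−157) kPa·L = 8390 J.
ΔU = nCvΔT = 2.09×20.8×(830−347) = 21000 J.
Q = ΔU + W = nCpΔT = 29400 J.
Net over both steps: W = 20500 J, Q = 41500 J, ΔU = 21000 J.

20500 J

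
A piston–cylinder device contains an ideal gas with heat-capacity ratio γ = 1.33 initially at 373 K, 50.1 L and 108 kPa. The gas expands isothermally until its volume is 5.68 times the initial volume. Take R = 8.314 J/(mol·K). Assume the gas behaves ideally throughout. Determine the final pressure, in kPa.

19.0 kPa

Isothermal: T stays 373 K; PV = const ⇒ V₂ = 285 L, P₂ = 19.0 kPa.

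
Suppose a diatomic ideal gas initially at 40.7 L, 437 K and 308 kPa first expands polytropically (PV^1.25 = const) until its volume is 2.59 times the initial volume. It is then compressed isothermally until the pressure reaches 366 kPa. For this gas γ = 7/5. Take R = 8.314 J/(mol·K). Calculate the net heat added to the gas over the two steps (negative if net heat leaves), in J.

-9480 J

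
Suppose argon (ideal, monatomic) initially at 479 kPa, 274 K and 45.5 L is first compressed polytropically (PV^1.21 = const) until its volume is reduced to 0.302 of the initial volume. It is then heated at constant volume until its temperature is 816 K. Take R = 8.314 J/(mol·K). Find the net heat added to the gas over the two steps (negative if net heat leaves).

35000 J

n = P₁V₁/(RT₁) = 479×45.5/(8.314×274) = 9.57 mol.
Step 1 — Polytropic n=1.21: T₂ = T₁(V₁/V₂)^(n−1) = 274×(3.31)^0.21 = 352 K; P₂ = P₁(V₁/V₂)^n = 2040 kPa.
W = (P₁V₁−P₂V₂)/(n−1) = (479×45.5−2040×13.7)/0.21 = -29700 J.
ΔU = nCvΔT = 9.57×12.5×(352−274) = 9350 J.
Q = ΔU + W = -20300 J.
State after step 1: P = 2040 kPa, V = 13.7 L, T = 352 K.
Step 2 — Isochoric: V stays 13.7 L; P/T = const ⇒ T₂ = 816 K, P₂ = 4720 kPa.
W = 0 (no volume change).
ΔU = nCvΔT = 9.57×12.5×(816−352) = 55300 J.
Q = ΔU = 55300 J.
Net over both steps: W = -29700 J, Q = 35000 J, ΔU = 64700 J.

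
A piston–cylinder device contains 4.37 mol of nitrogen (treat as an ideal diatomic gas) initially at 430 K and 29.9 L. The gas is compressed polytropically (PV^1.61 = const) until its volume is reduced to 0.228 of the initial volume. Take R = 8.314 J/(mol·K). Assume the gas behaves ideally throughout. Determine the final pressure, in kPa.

P₁ = nRT₁/V₁ = 4.37×8.314×430/29.9 = 523 kPa.
Polytropic n=1.61: T₂ = T₁(V₁/V₂)^(n−1) = 430×(4.39)^0.61 = 1060 K; P₂ = P₁(V₁/V₂)^n = 5650 kPa.

5650 kPa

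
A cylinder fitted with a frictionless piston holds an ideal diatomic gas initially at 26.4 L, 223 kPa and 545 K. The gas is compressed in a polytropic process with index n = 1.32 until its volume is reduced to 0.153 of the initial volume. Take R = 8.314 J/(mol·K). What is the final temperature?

Polytropic n=1.32: T₂ = T₁(V₁/V₂)^(n−1) = 545×(6.54)^0.32 = 994 K; P₂ = P₁(V₁/V₂)^n = 2660 kPa.

994 K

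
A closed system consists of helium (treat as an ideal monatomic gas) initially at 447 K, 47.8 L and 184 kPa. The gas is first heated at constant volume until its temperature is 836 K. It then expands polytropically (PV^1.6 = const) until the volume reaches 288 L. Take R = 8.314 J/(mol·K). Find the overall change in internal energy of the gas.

n = P₁V₁/(RT₁) = 184×47.8/(8.314×447) = 2.37 mol.
Step 1 — Isochoric: V stays 47.8 L; P/T = const ⇒ T₂ = 836 K, P₂ = 344 kPa.
W = 0 (no volume change).
ΔU = nCvΔT = 2.37×12.5×(836−447) = 11500 J.
Q = ΔU = 11500 J.
State after step 1: P = 344 kPa, V = 47.8 L, T = 836 K.
Step 2 — Polytropic n=1.6: T₂ = T₁(V₁/V₂)^(n−1) = 836×(0.166)^0.60 = 285 K; P₂ = P₁(V₁/V₂)^n = 19.4 kPa.
W = (P₁V₁−P₂V₂)/(n−1) = (344×47.8−19.4×288)/0.60 = 18100 J.
ΔU = nCvΔT = 2.37×12.5×(285−836) = -16300 J.
Q = ΔU + W = 1810 J.
Net over both steps: W = 18100 J, Q = 13300 J, ΔU = -4790 J.

-4790 J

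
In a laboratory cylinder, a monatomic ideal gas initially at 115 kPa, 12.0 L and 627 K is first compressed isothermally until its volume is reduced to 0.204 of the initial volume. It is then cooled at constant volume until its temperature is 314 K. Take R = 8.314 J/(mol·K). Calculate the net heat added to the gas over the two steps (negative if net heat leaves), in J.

-3230 J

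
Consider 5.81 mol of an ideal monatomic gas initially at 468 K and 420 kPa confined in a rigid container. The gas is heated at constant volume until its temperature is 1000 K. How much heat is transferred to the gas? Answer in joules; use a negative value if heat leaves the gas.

38500 J

V₁ = nRT₁/P₁ = 5.81×8.314×468/420 = 53.8 L.
Isochoric: V stays 53.8 L; P/T = const ⇒ T₂ = 1000 K, P₂ = 897 kPa.
W = 0 (no volume change).
ΔU = nCvΔT = 5.81×12.5×(1000−468) = 38500 J.
Q = ΔU = 38500 J.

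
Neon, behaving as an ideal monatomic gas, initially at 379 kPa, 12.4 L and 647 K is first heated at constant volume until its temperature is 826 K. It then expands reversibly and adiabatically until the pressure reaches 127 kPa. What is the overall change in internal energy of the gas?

-1780 J

n = P₁V₁/(RT₁) = 379×12.4/(8.314×647) = 0.874 mol.
Step 1 — Isochoric: V stays 12.4 L; P/T = const ⇒ T₂ = 826 K, P₂ = 484 kPa.
W = 0 (no volume change).
ΔU = nCvΔT = 0.874×12.5×(826−647) = 1950 J.
Q = ΔU = 1950 J.
State after step 1: P = 484 kPa, V = 12.4 L, T = 826 K.
Step 2 — Adiabatic: T₂/T₁ = (P₂/P₁)^((γ−1)/γ) ⇒ T₂ = 826×(0.262)^0.400 = 484 K; V₂ = 27.7 L.
ΔU = nCvΔT = 0.874×12.5×(484−826) = -3730 J.
Q = 0 for an adiabatic process, so W = −ΔU = 3730 J.
Net over both steps: W = 3730 J, Q = 1950 J, ΔU = -1780 J.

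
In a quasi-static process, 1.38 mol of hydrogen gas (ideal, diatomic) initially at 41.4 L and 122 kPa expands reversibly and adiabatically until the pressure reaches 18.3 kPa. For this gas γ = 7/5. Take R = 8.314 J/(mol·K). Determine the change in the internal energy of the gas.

T₁ = P₁V₁/(nR) = 122×41.4/(1.38×8.314) = 440 K.
Adiabatic: T₂/T₁ = (P₂/P₁)^((γ−1)/γ) ⇒ T₂ = 440×(0.150)^0.286 = 256 K; V₂ = 161 L.
For an ideal gas ΔU = nCvΔT with Cv = (5/2)R = 20.8 J/(mol·K).
ΔU = 1.38×20.8×(256−440) = -5280 J.

-5280 J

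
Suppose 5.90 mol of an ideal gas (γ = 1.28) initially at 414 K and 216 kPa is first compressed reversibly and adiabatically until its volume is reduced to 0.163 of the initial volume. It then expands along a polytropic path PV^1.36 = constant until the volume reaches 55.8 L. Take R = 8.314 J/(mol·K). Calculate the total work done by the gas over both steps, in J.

-13100 J

V₁ = nRT₁/P₁ = 5.90×8.314×414/216 = 94.0 L.
Step 1 — Adiabatic: TV^(γ−1) = const ⇒ T₂ = 414×(6.13)^0.280 = 688 K; PV^γ = const ⇒ P₂ = 2200 kPa.
ΔU = nCvΔT = 5.90×29.7×(688−414) = 48000 J.
Q = 0 for an adiabatic process, so W = −ΔU = -48000 J.
State after step 1: P = 2200 kPa, V = 15.3 L, T = 688 K.
Step 2 — Polytropic n=1.36: T₂ = T₁(V₁/V₂)^(n−1) = 688×(0.275)^0.36 = 432 K; P₂ = P₁(V₁/V₂)^n = 380 kPa.
W = (P₁V₁−P₂V₂)/(n−1) = (2200×15.3−380×55.8)/0.36 = 34900 J.
ΔU = nCvΔT = 5.90×29.7×(432−688) = -44800 J.
Q = ΔU + W = -9960 J.
Net over both steps: W = -13100 J, Q = -9960 J, ΔU = 3160 J.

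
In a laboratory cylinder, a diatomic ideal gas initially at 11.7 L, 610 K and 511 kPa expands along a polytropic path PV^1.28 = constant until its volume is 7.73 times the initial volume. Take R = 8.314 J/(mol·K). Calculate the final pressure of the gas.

37.3 kPa

Polytropic n=1.28: T₂ = T₁(V₁/V₂)^(n−1) = 610×(0.129)^0.28 = 344 K; P₂ = P₁(V₁/V₂)^n = 37.3 kPa.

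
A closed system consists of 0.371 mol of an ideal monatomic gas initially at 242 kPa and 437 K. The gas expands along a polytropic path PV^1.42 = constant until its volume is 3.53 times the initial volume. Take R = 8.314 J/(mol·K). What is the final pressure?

V₁ = nRT₁/P₁ = 0.371×8.314×437/242 = 5.57 L.
Polytropic n=1.42: T₂ = T₁(V₁/V₂)^(n−1) = 437×(0.283)^0.42 = 257 K; P₂ = P₁(V₁/V₂)^n = 40.4 kPa.

40.4 kPa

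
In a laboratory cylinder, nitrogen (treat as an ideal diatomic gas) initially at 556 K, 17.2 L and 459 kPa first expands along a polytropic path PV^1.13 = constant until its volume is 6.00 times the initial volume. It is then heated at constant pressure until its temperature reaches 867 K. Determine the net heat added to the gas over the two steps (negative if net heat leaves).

29700 J

n = P₁V₁/(RT₁) = 459×17.2/(8.314×556) = 1.71 mol.
Step 1 — Polytropic n=1.13: T₂ = T₁(V₁/V₂)^(n−1) = 556×(0.167)^0.13 = 440 K; P₂ = P₁(V₁/V₂)^n = 60.6 kPa.
W = (P₁V₁−P₂V₂)/(n−1) = (459×17.2−60.6×103)/0.13 = 12600 J.
ΔU = nCvΔT = 1.71×20.8×(440−556) = -4100 J.
Q = ΔU + W = 8520 J.
State after step 1: P = 60.6 kPa, V = 103 L, T = 440 K.
Step 2 — Isobaric: P stays 60.6 kPa; V/T = const ⇒ T₂ = 867 K, V₂ = 203 L.
W = PΔV = 60.6×(203−103) kPa·L = 6060 J.
ΔU = nCvΔT = 1.71×20.8×(867−440) = 15100 J.
Q = ΔU + W = nCpΔT = 21200 J.
Net over both steps: W = 18700 J, Q = 29700 J, ΔU = 11000 J.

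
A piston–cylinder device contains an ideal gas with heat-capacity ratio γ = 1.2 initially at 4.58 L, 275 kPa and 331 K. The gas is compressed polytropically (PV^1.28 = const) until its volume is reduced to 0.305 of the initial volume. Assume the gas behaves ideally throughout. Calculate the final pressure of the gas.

Polytropic n=1.28: T₂ = T₁(V₁/V₂)^(n−1) = 331×(3.28)^0.28 = 462 K; P₂ = P₁(V₁/V₂)^n = 1260 kPa.

1260 kPa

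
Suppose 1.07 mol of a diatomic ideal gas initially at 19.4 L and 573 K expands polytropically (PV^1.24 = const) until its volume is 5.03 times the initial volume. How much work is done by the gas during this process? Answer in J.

P₁ = nRT₁/V₁ = 1.07×8.314×573/19.4 = 263 kPa.
Polytropic n=1.24: T₂ = T₁(V₁/V₂)^(n−1) = 573×(0.199)^0.24 = 389 K; P₂ = P₁(V₁/V₂)^n = 35.4 kPa.
W = (P₁V₁−P₂V₂)/(n−1) = (263×19.4−35.4×97.6)/0.24 = 6830 J.

6830 J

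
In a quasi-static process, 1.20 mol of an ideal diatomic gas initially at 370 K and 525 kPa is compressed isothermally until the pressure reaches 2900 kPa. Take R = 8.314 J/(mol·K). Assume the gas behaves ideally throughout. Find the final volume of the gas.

V₁ = nRT₁/P₁ = 1.20×8.314×370/525 = 7.03 L.
Isothermal: T stays 370 K; PV = const ⇒ V₂ = 1.27 L, P₂ = 2900 kPa.

1.27 L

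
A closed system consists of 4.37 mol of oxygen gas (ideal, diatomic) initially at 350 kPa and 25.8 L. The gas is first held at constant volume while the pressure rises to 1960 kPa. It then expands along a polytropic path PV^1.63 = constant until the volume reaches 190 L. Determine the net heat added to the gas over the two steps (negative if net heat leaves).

70800 J

T₁ = P₁V₁/(nR) = 350×25.8/(4.37×8.314) = 249 K.
Step 1 — Isochoric: V stays 25.8 L; P/T = const ⇒ T₂ = 1390 K, P₂ = 1960 kPa.
W = 0 (no volume change).
ΔU = nCvΔT = 4.37×20.8×(1390−249) = 104000 J.
Q = ΔU = 104000 J.
State after step 1: P = 1960 kPa, V = 25.8 L, T = 1390 K.
Step 2 — Polytropic n=1.63: T₂ = T₁(V₁/V₂)^(n−1) = 1390×(0.136)^0.63 = 396 K; P₂ = P₁(V₁/V₂)^n = 75.7 kPa.
W = (P₁V₁−P₂V₂)/(n−1) = (1960×25.8−75.7×190)/0.63 = 57500 J.
ΔU = nCvΔT = 4.37×20.8×(396−1390) = -90500 J.
Q = ΔU + W = -33000 J.
Net over both steps: W = 57500 J, Q = 70800 J, ΔU = 13400 J.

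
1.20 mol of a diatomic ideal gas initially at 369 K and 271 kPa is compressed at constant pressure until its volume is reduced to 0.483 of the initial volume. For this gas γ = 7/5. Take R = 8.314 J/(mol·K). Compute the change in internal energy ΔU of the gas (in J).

V₁ = nRT₁/P₁ = 1.20×8.314×369/271 = 13.6 L.
Isobaric: P stays 271 kPa; V/T = const ⇒ T₂ = 178 K, V₂ = 6.56 L.
For an ideal gas ΔU = nCvΔT with Cv = (5/2)R = 20.8 J/(mol·K).
ΔU = 1.20×20.8×(178−369) = -4760 J.

-4760 J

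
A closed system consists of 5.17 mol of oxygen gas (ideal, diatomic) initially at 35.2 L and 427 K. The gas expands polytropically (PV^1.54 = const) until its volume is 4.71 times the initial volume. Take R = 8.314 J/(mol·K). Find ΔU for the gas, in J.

-26000 J

P₁ = nRT₁/V₁ = 5.17×8.314×427/35.2 = 521 kPa.
Polytropic n=1.54: T₂ = T₁(V₁/V₂)^(n−1) = 427×(0.212)^0.54 = 185 K; P₂ = P₁(V₁/V₂)^n = 47.9 kPa.
For an ideal gas ΔU = nCvΔT with Cv = (5/2)R = 20.8 J/(mol·K).
ΔU = 5.17×20.8×(185−427) = -26000 J.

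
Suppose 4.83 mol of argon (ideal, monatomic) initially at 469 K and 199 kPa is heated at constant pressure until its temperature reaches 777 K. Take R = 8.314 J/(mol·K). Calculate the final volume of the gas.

V₁ = nRT₁/P₁ = 4.83×8.314×469/199 = 94.6 L.
Isobaric: P stays 199 kPa; V/T = const ⇒ T₂ = 777 K, V₂ = 157 L.

157 L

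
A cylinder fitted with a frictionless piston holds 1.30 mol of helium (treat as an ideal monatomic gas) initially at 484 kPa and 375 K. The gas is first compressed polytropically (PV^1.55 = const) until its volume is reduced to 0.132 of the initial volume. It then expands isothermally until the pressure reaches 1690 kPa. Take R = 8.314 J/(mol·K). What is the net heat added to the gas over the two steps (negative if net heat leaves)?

20700 J

V₁ = nRT₁/P₁ = 1.30×8.314×375/484 = 8.37 L.
Step 1 — Polytropic n=1.55: T₂ = T₁(V₁/V₂)^(n−1) = 375×(7.58)^0.55 = 1140 K; P₂ = P₁(V₁/V₂)^n = 11200 kPa.
W = (P₁V₁−P₂V₂)/(n−1) = (484×8.37−11200×1.11)/0.55 = -15100 J.
ΔU = nCvΔT = 1.30×12.5×(1140−375) = 12400 J.
Q = ΔU + W = -2640 J.
State after step 1: P = 11200 kPa, V = 1.11 L, T = 1140 K.
Step 2 — Isothermal: T stays 1140 K; PV = const ⇒ V₂ = 7.30 L, P₂ = 1690 kPa.
ΔU = 0 (ideal gas, T constant).
W = nRT ln(V₂/V₁) = 1.30×8.314×1140×ln(6.61) = 23300 J.
Q = ΔU + W = 23300 J.
Net over both steps: W = 8230 J, Q = 20700 J, ΔU = 12400 J.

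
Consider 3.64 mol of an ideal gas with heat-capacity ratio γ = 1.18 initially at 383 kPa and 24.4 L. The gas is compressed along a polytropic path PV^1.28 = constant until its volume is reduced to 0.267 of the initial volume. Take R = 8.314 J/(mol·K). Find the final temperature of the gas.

447 K

T₁ = P₁V₁/(nR) = 383×24.4/(3.64×8.314) = 309 K.
Polytropic n=1.28: T₂ = T₁(V₁/V₂)^(n−1) = 309×(3.75)^0.28 = 447 K; P₂ = P₁(V₁/V₂)^n = 2080 kPa.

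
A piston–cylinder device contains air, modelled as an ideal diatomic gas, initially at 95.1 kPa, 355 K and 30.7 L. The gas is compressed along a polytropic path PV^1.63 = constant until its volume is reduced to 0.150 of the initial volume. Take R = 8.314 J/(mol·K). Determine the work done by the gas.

n = P₁V₁/(RT₁) = 95.1×30.7/(8.314×355) = 0.989 mol.
Polytropic n=1.63: T₂ = T₁(V₁/V₂)^(n−1) = 355×(6.67)^0.63 = 1170 K; P₂ = P₁(V₁/V₂)^n = 2090 kPa.
W = (P₁V₁−P₂V₂)/(n−1) = (95.1×30.7−2090×4.60)/0.63 = -10700 J.

-10700 J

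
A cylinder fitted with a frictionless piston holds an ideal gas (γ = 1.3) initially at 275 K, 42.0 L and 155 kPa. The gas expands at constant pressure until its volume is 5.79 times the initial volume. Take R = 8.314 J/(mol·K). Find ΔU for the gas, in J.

n = P₁V₁/(RT₁) = 155×42.0/(8.314×275) = 2.85 mol.
Isobaric: P stays 155 kPa; V/T = const ⇒ T₂ = 1590 K, V₂ = 243 L.
For an ideal gas ΔU = nCvΔT with Cv = R/(γ−1) = 27.7 J/(mol·K).
ΔU = 2.85×27.7×(1590−275) = 104000 J.

104000 J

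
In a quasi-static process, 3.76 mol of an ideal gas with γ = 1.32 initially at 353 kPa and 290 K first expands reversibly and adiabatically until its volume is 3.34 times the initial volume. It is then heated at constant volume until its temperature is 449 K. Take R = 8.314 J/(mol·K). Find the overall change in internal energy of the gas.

V₁ = nRT₁/P₁ = 3.76×8.314×290/353 = 25.7 L.
Step 1 — Adiabatic: TV^(γ−1) = const ⇒ T₂ = 290×(0.299)^0.320 = 197 K; PV^γ = const ⇒ P₂ = 71.9 kPa.
ΔU = nCvΔT = 3.76×26.0×(197−290) = -9070 J.
Q = 0 for an adiabatic process, so W = −ΔU = 9070 J.
State after step 1: P = 71.9 kPa, V = 85.8 L, T = 197 K.
Step 2 — Isochoric: V stays 85.8 L; P/T = const ⇒ T₂ = 449 K, P₂ = 164 kPa.
W = 0 (no volume change).
ΔU = nCvΔT = 3.76×26.0×(449−197) = 24600 J.
Q = ΔU = 24600 J.
Net over both steps: W = 9070 J, Q = 24600 J, ΔU = 15500 J.

15500 J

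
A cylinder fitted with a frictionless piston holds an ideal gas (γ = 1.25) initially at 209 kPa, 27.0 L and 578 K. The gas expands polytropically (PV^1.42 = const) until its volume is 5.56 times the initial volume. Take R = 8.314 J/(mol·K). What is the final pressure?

Polytropic n=1.42: T₂ = T₁(V₁/V₂)^(n−1) = 578×(0.180)^0.42 = 281 K; P₂ = P₁(V₁/V₂)^n = 18.3 kPa.

18.3 kPa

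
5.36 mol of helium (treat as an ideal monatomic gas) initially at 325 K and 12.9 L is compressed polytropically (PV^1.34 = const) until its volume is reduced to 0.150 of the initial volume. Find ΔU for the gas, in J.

P₁ = nRT₁/V₁ = 5.36×8.314×325/12.9 = 1120 kPa.
Polytropic n=1.34: T₂ = T₁(V₁/V₂)^(n−1) = 325×(6.67)^0.34 = 619 K; P₂ = P₁(V₁/V₂)^n = 14300 kPa.
For an ideal gas ΔU = nCvΔT with Cv = (3/2)R = 12.5 J/(mol·K).
ΔU = 5.36×12.5×(619−325) = 19700 J.

19700 J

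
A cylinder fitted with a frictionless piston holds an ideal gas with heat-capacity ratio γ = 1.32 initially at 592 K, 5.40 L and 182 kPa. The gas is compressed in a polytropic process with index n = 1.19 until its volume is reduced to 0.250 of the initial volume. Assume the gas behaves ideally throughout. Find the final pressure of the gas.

947 kPa

Polytropic n=1.19: T₂ = T₁(V₁/V₂)^(n−1) = 592×(4.00)^0.19 = 770 K; P₂ = P₁(V₁/V₂)^n = 947 kPa.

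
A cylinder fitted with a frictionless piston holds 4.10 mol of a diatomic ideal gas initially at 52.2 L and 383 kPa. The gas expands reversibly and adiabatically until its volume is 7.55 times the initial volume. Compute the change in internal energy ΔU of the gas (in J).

-27700 J

T₁ = P₁V₁/(nR) = 383×52.2/(4.10×8.314) = 587 K.
Adiabatic: TV^(γ−1) = const ⇒ T₂ = 587×(0.132)^0.400 = 261 K; PV^γ = const ⇒ P₂ = 22.6 kPa.
For an ideal gas ΔU = nCvΔT with Cv = (5/2)R = 20.8 J/(mol·K).
ΔU = 4.10×20.8×(261−587) = -27700 J.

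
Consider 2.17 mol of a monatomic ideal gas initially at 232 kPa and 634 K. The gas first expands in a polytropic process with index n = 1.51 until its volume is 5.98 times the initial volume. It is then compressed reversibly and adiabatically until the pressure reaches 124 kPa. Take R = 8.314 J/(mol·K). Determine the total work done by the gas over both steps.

V₁ = nRT₁/P₁ = 2.17×8.314×634/232 = 49.3 L.
Step 1 — Polytropic n=1.51: T₂ = T₁(V₁/V₂)^(n−1) = 634×(0.167)^0.51 = 255 K; P₂ = P₁(V₁/V₂)^n = 15.6 kPa.
W = (P₁V₁−P₂V₂)/(n−1) = (232×49.3−15.6×295)/0.51 = 13400 J.
ΔU = nCvΔT = 2.17×12.5×(255−634) = -10300 J.
Q = ΔU + W = 3150 J.
State after step 1: P = 15.6 kPa, V = 295 L, T = 255 K.
Step 2 — Adiabatic: T₂/T₁ = (P₂/P₁)^((γ−1)/γ) ⇒ T₂ = 255×(7.96)^0.400 = 584 K; V₂ = 84.9 L.
ΔU = nCvΔT = 2.17×12.5×(584−255) = 8910 J.
Q = 0 for an adiabatic process, so W = −ΔU = -8910 J.
Net over both steps: W = 4510 J, Q = 3150 J, ΔU = -1360 J.

4510 J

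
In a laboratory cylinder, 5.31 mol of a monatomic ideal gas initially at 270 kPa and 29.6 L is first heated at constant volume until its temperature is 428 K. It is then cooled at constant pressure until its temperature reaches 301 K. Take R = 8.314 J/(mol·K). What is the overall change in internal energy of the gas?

T₁ = P₁V₁/(nR) = 270×29.6/(5.31×8.314) = 181 K.
Step 1 — Isochoric: V stays 29.6 L; P/T = const ⇒ T₂ = 428 K, P₂ = 638 kPa.
W = 0 (no volume change).
ΔU = nCvΔT = 5.31×12.5×(428−181) = 16400 J.
Q = ΔU = 16400 J.
State after step 1: P = 638 kPa, V = 29.6 L, T = 428 K.
Step 2 — Isobaric: P stays 638 kPa; V/T = const ⇒ T₂ = 301 K, V₂ = 20.8 L.
W = PΔV = 638×(20.8−29.6) kPa·L = -5610 J.
ΔU = nCvΔT = 5.31×12.5×(301−428) = -8410 J.
Q = ΔU + W = nCpΔT = -14000 J.
Net over both steps: W = -5610 J, Q = 2340 J, ΔU = 7940 J.

7940 J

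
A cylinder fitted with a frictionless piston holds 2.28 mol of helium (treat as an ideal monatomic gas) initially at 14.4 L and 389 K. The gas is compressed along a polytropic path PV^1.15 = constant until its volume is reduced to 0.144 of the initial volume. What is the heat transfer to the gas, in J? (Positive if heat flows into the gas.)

-12900 J

P₁ = nRT₁/V₁ = 2.28×8.314×389/14.4 = 512 kPa.
Polytropic n=1.15: T₂ = T₁(V₁/V₂)^(n−1) = 389×(6.94)^0.15 = 520 K; P₂ = P₁(V₁/V₂)^n = 4760 kPa.
W = (P₁V₁−P₂V₂)/(n−1) = (512×14.4−4760×2.07)/0.15 = -16600 J.
ΔU = nCvΔT = 2.28×12.5×(520−389) = 3730 J.
Q = ΔU + W = -12900 J.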